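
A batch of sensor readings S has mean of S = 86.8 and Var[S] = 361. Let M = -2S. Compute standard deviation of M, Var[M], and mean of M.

standard deviation of M = 38, Var[M] = 1444, mean of M = -173.6

M = -2S is linear with a = -2, b = 0.
standard deviation of S = √361 = 19.
standard deviation of M = |a|·standard deviation of S = |-2|·19 = 38.
Var[M] = a²·Var[S] = (-2)²·361 = 1444.
mean of M = a·mean of S + b = (-2)·86.8 = -173.6.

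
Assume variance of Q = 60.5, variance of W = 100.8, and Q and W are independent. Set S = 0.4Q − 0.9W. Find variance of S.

variance of S = a²·variance of Q + b²·variance of W + 2ab·covariance of Q and W with a = 0.4, b = -0.9.
Independence gives covariance of Q and W = 0.
= 0.4²·60.5 + (-0.9)²·100.8 + 2·0.4·(-0.9)·0
= 9.68 + 81.648 + 0 = 91.328.

variance of S = 91.328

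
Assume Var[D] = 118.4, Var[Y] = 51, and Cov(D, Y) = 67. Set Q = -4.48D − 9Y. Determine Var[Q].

Var[Q] = a²·Var[D] + b²·Var[Y] + 2ab·Cov(D, Y) with a = -4.48, b = -9.
= (-4.48)²·118.4 + (-9)²·51 + 2·(-4.48)·(-9)·67
= 2376.33536 + 4131 + 5402.88 = 11910.21536.

Var[Q] = 11910.21536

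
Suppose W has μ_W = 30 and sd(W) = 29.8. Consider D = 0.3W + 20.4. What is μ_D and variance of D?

D = 0.3W + 20.4 is linear with a = 0.3, b = 20.4.
μ_D = a·μ_W + b = 0.3·30 + 20.4 = 29.4.
variance of W = 29.8² = 888.04.
variance of D = a²·variance of W = 0.3²·888.04 = 79.9236 (the additive constant 20.4 does not affect variance).

μ_D = 29.4, variance of D = 79.9236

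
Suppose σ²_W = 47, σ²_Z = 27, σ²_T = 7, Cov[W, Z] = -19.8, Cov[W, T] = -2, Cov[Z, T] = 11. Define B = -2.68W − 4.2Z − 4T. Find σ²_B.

σ²_B = 806.8352

σ²_B = a²·σ²_W + b²·σ²_Z + c²·σ²_T + 2ab·Cov[W, Z] + 2ac·Cov[W, T] + 2bc·Cov[Z, T], with a = -2.68, b = -4.2, c = -4.
= 337.5728 + 476.28 + 112 + (-445.7376) + (-42.88) + 369.6
= 806.8352.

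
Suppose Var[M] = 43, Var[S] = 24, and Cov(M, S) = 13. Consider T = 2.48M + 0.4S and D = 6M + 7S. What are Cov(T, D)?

By bilinearity, Cov(T, D) = ac·Var[M] + bd·Var[S] + (ad+bc)·Cov(M, S), with a=2.48, b=0.4, c=6, d=7.
ac·Var[M] = 2.48·6·43 = 639.84
bd·Var[S] = 0.4·7·24 = 67.2
(ad+bc)·Cov(M, S) = (19.76)·13 = 256.88
Cov(T, D) = 639.84 + 67.2 + 256.88 = 963.92.

Cov(T, D) = 963.92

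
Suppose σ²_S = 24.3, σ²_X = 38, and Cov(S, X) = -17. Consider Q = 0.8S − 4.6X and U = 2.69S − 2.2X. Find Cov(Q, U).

Cov(Q, U) = 677.1316

By bilinearity, Cov(Q, U) = ac·σ²_S + bd·σ²_X + (ad+bc)·Cov(S, X), with a=0.8, b=-4.6, c=2.69, d=-2.2.
ac·σ²_S = 0.8·2.69·24.3 = 52.2936
bd·σ²_X = (-4.6)·(-2.2)·38 = 384.56
(ad+bc)·Cov(S, X) = (-14.134)·(-17) = 240.278
Cov(Q, U) = 52.2936 + 384.56 + 240.278 = 677.1316.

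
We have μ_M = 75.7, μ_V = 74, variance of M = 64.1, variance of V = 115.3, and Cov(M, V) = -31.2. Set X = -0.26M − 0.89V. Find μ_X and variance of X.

μ_X = (-0.26)·μ_M + (-0.89)·μ_V = (-0.26)·75.7 + (-0.89)·74 = -85.542.
variance of X = a²·variance of M + b²·variance of V + 2ab·Cov(M, V) with a = -0.26, b = -0.89.
= (-0.26)²·64.1 + (-0.89)²·115.3 + 2·(-0.26)·(-0.89)·(-31.2)
= 4.33316 + 91.32913 + (-14.43936) = 81.22293.

μ_X = -85.542, variance of X = 81.22293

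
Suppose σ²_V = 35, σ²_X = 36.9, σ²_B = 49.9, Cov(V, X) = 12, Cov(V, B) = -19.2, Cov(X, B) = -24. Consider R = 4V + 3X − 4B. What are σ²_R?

σ²_R = 3168.9

σ²_R = a²·σ²_V + b²·σ²_X + c²·σ²_B + 2ab·Cov(V, X) + 2ac·Cov(V, B) + 2bc·Cov(X, B), with a = 4, b = 3, c = -4.
= 560 + 332.1 + 798.4 + 288 + 614.4 + 576
= 3168.9.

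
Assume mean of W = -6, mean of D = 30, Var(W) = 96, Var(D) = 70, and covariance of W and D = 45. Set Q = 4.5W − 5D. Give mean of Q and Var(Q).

mean of Q = -177, Var(Q) = 1669

mean of Q = 4.5·mean of W + (-5)·mean of D = 4.5·(-6) + (-5)·30 = -177.
Var(Q) = a²·Var(W) + b²·Var(D) + 2ab·covariance of W and D with a = 4.5, b = -5.
= 4.5²·96 + (-5)²·70 + 2·4.5·(-5)·45
= 1944 + 1750 + (-2025) = 1669.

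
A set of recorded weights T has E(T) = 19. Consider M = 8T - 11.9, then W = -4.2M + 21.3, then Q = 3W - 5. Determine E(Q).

E(M) = 8·19 + (-11.9) = 140.1.
E(W) = (-4.2)·140.1 + 21.3 = -567.12.
E(Q) = 3·(-567.12) + (-5) = -1706.36.

E(Q) = -1706.36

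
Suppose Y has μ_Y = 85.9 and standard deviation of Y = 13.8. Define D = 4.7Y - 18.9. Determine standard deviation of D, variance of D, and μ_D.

standard deviation of D = 64.86, variance of D = 4206.8196, μ_D = 384.83

D = 4.7Y - 18.9 is linear with a = 4.7, b = -18.9.
standard deviation of D = |a|·standard deviation of Y = |4.7|·13.8 = 64.86.
variance of Y = 13.8² = 190.44.
variance of D = a²·variance of Y = 4.7²·190.44 = 4206.8196 (the additive constant -18.9 does not affect variance).
μ_D = a·μ_Y + b = 4.7·85.9 + (-18.9) = 384.83.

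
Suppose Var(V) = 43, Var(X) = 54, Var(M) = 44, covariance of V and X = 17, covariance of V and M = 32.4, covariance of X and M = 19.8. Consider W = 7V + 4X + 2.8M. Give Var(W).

Var(W) = a²·Var(V) + b²·Var(X) + c²·Var(M) + 2ab·covariance of V and X + 2ac·covariance of V and M + 2bc·covariance of X and M, with a = 7, b = 4, c = 2.8.
= 2107 + 864 + 344.96 + 952 + 1270.08 + 443.52
= 5981.56.

Var(W) = 5981.56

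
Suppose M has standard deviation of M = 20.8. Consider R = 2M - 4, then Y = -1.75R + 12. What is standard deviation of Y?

standard deviation of Y = 72.8

standard deviation of R = |2|·20.8 = 41.6.
standard deviation of Y = |-1.75|·41.6 = 72.8.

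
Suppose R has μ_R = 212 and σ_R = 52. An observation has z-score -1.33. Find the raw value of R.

R = μ_R + z·σ_R = 212 + (-1.33)·52 = 142.84.

R = 142.84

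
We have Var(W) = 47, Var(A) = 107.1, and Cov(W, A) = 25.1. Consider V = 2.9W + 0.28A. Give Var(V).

Var(V) = a²·Var(W) + b²·Var(A) + 2ab·Cov(W, A) with a = 2.9, b = 0.28.
= 2.9²·47 + 0.28²·107.1 + 2·2.9·0.28·25.1
= 395.27 + 8.39664 + 40.7624 = 444.42904.

Var(V) = 444.42904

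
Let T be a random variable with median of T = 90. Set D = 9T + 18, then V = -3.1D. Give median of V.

median of D = 9·90 + 18 = 828.
median of V = (-3.1)·828 = -2566.8.

median of V = -2566.8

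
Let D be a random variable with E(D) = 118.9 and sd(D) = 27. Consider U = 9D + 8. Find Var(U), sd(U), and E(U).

Var(U) = 59049, sd(U) = 243, E(U) = 1078.1

U = 9D + 8 is linear with a = 9, b = 8.
Var(D) = 27² = 729.
Var(U) = a²·Var(D) = 9²·729 = 59049 (the additive constant 8 does not affect variance).
sd(U) = |a|·sd(D) = |9|·27 = 243.
E(U) = a·E(D) + b = 9·118.9 + 8 = 1078.1.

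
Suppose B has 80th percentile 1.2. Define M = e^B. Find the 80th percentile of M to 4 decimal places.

80th percentile of M = 3.3201

e^B is increasing, so P_{80}(M) = g(P_{80}(B)) ≈ 3.3201.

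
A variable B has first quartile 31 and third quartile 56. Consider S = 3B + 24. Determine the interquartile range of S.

IQR(S) = 75

IQR of B = Q3 − Q1 = 56 − 31 = 25.
Under S = aB + b, IQR(S) = |a|·IQR(B) = |3|·25 = 75 (shifts cancel; spread scales by |a|).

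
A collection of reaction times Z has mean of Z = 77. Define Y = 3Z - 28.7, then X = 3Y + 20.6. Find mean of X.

mean of X = 627.5

mean of Y = 3·77 + (-28.7) = 202.3.
mean of X = 3·202.3 + 20.6 = 627.5.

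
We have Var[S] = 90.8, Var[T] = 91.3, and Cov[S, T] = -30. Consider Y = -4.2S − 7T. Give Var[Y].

Var[Y] = 4311.412

Var[Y] = a²·Var[S] + b²·Var[T] + 2ab·Cov[S, T] with a = -4.2, b = -7.
= (-4.2)²·90.8 + (-7)²·91.3 + 2·(-4.2)·(-7)·(-30)
= 1601.712 + 4473.7 + (-1764) = 4311.412.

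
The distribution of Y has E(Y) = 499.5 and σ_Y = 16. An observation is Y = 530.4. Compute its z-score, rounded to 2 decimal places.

z = (Y − E(Y)) / σ_Y = (530.4 − 499.5) / 16 ≈ 1.93.

z = 1.93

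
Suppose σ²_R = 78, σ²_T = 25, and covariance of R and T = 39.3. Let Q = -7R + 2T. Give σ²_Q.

σ²_Q = a²·σ²_R + b²·σ²_T + 2ab·covariance of R and T with a = -7, b = 2.
= (-7)²·78 + 2²·25 + 2·(-7)·2·39.3
= 3822 + 100 + (-1100.4) = 2821.6.

σ²_Q = 2821.6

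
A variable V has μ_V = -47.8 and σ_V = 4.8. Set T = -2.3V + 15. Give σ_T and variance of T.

T = -2.3V + 15 is linear with a = -2.3, b = 15.
σ_T = |a|·σ_V = |-2.3|·4.8 = 11.04.
variance of V = 4.8² = 23.04.
variance of T = a²·variance of V = (-2.3)²·23.04 = 121.8816 (the additive constant 15 does not affect variance).

σ_T = 11.04, variance of T = 121.8816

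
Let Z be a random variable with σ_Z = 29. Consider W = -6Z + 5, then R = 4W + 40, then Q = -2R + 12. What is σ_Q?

σ_W = |-6|·29 = 174.
σ_R = |4|·174 = 696.
σ_Q = |-2|·696 = 1392.

σ_Q = 1392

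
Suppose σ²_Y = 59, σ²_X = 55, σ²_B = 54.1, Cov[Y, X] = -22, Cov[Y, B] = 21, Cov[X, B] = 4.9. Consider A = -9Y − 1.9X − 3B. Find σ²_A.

σ²_A = a²·σ²_Y + b²·σ²_X + c²·σ²_B + 2ab·Cov[Y, X] + 2ac·Cov[Y, B] + 2bc·Cov[X, B], with a = -9, b = -1.9, c = -3.
= 4779 + 198.55 + 486.9 + (-752.4) + 1134 + 55.86
= 5901.91.

σ²_A = 5901.91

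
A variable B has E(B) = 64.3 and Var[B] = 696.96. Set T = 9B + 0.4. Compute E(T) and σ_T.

T = 9B + 0.4 is linear with a = 9, b = 0.4.
E(T) = a·E(B) + b = 9·64.3 + 0.4 = 579.1.
σ_B = √696.96 = 26.4.
σ_T = |a|·σ_B = |9|·26.4 = 237.6.

E(T) = 579.1, σ_T = 237.6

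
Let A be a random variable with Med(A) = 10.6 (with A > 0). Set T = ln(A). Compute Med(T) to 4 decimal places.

Med(T) = 2.3609

ln(A) is monotone on this domain, so Med(T) = ln(10.6) ≈ 2.3609.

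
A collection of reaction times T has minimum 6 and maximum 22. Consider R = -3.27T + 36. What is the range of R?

Range of T = 22 − 6 = 16.
Range(R) = |a|·Range(T) = |-3.27|·16 = 52.32.

Range(R) = 52.32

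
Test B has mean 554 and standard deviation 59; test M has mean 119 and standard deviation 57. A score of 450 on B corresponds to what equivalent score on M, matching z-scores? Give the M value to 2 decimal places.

z = (450 − 554)/59 ≈ -1.7627.
M = 119 + z·57 = 119 + (450 − 554)·57/59 ≈ 18.53.

M = 18.53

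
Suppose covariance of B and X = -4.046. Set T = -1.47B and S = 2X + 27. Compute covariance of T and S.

covariance of T and S = 11.89524

covariance of T and S = a·c·covariance of B and X = (-1.47)·2·(-4.046) = 11.89524. Additive constants drop out.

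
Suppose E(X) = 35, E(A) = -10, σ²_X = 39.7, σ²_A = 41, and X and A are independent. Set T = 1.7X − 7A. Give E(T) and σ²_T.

E(T) = 1.7·E(X) + (-7)·E(A) = 1.7·35 + (-7)·(-10) = 129.5.
σ²_T = a²·σ²_X + b²·σ²_A + 2ab·Cov[X, A] with a = 1.7, b = -7.
Independence gives Cov[X, A] = 0.
= 1.7²·39.7 + (-7)²·41 + 2·1.7·(-7)·0
= 114.733 + 2009 + 0 = 2123.733.

E(T) = 129.5, σ²_T = 2123.733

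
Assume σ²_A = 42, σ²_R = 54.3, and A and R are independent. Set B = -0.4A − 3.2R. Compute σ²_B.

σ²_B = 562.752

σ²_B = a²·σ²_A + b²·σ²_R + 2ab·Cov[A, R] with a = -0.4, b = -3.2.
Independence gives Cov[A, R] = 0.
= (-0.4)²·42 + (-3.2)²·54.3 + 2·(-0.4)·(-3.2)·0
= 6.72 + 556.032 + 0 = 562.752.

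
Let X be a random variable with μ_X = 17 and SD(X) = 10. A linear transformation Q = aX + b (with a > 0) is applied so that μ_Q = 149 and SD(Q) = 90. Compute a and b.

a = 9, b = -4

SD(Q) = a·SD(X) (a > 0), so a = 90/10 = 9.
μ_Q = a·μ_X + b, so b = 149 − 9·17 = -4.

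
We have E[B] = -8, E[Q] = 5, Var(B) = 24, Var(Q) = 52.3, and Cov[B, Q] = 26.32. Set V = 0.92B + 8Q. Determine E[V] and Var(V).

E[V] = 0.92·E[B] + 8·E[Q] = 0.92·(-8) + 8·5 = 32.64.
Var(V) = a²·Var(B) + b²·Var(Q) + 2ab·Cov[B, Q] with a = 0.92, b = 8.
= 0.92²·24 + 8²·52.3 + 2·0.92·8·26.32
= 20.3136 + 3347.2 + 387.4304 = 3754.944.

E[V] = 32.64, Var(V) = 3754.944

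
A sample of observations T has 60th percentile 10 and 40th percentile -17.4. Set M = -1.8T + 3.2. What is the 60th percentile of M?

Since a = -1.8 < 0 the transformation is decreasing, reversing order: the 60th percentile of M corresponds to the 40th percentile of T.
So P_{60}(M) = a·P_{40}(T) + b = (-1.8)·(-17.4) + 3.2 = 34.52.

60th percentile of M = 34.52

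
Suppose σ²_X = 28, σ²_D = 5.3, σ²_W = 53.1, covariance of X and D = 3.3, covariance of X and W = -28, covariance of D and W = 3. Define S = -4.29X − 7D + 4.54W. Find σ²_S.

σ²_S = 2967.69836

σ²_S = a²·σ²_X + b²·σ²_D + c²·σ²_W + 2ab·covariance of X and D + 2ac·covariance of X and W + 2bc·covariance of D and W, with a = -4.29, b = -7, c = 4.54.
= 515.3148 + 259.7 + 1094.47596 + 198.198 + 1090.6896 + (-190.68)
= 2967.69836.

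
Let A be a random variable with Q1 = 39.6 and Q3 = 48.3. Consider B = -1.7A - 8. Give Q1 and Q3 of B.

Q1(B) = -90.11, Q3(B) = -75.32

a = -1.7 < 0 reverses order: Q1(B) comes from Q3(A), Q3(B) from Q1(A).
Q1(B) = (-1.7)·48.3 + (-8) = -90.11; Q3(B) = (-1.7)·39.6 + (-8) = -75.32.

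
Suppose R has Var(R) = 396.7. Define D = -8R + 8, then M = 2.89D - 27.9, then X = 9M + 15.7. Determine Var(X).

Var(X) = 17176033.51488

Var(D) = (-8)²·396.7 = 25388.8.
Var(M) = 2.89²·25388.8 = 212049.79648.
Var(X) = 9²·212049.79648 = 17176033.51488.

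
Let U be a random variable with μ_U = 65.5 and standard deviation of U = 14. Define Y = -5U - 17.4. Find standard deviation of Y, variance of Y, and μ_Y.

Y = -5U - 17.4 is linear with a = -5, b = -17.4.
standard deviation of Y = |a|·standard deviation of U = |-5|·14 = 70.
variance of U = 14² = 196.
variance of Y = a²·variance of U = (-5)²·196 = 4900 (the additive constant -17.4 does not affect variance).
μ_Y = a·μ_U + b = (-5)·65.5 + (-17.4) = -344.9.

standard deviation of Y = 70, variance of Y = 4900, μ_Y = -344.9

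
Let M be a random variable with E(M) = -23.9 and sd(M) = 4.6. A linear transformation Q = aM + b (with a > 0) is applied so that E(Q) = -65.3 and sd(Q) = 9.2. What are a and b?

a = 2, b = -17.5

sd(Q) = a·sd(M) (a > 0), so a = 9.2/4.6 = 2.
E(Q) = a·E(M) + b, so b = -65.3 − 2·(-23.9) = -17.5.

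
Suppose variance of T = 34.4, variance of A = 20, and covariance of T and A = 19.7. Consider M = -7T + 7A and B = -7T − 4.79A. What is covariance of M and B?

By bilinearity, covariance of M and B = ac·variance of T + bd·variance of A + (ad+bc)·covariance of T and A, with a=-7, b=7, c=-7, d=-4.79.
ac·variance of T = (-7)·(-7)·34.4 = 1685.6
bd·variance of A = 7·(-4.79)·20 = -670.6
(ad+bc)·covariance of T and A = (-15.47)·19.7 = -304.759
covariance of M and B = 1685.6 + (-670.6) + (-304.759) = 710.241.

covariance of M and B = 710.241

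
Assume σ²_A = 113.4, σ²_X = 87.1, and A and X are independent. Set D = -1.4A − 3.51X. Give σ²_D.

σ²_D = 1295.34471

σ²_D = a²·σ²_A + b²·σ²_X + 2ab·Cov[A, X] with a = -1.4, b = -3.51.
Independence gives Cov[A, X] = 0.
= (-1.4)²·113.4 + (-3.51)²·87.1 + 2·(-1.4)·(-3.51)·0
= 222.264 + 1073.08071 + 0 = 1295.34471.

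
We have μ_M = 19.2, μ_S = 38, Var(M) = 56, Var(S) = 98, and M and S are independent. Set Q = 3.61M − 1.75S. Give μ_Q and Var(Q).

μ_Q = 2.812, Var(Q) = 1029.9226

μ_Q = 3.61·μ_M + (-1.75)·μ_S = 3.61·19.2 + (-1.75)·38 = 2.812.
Var(Q) = a²·Var(M) + b²·Var(S) + 2ab·Cov(M, S) with a = 3.61, b = -1.75.
Independence gives Cov(M, S) = 0.
= 3.61²·56 + (-1.75)²·98 + 2·3.61·(-1.75)·0
= 729.7976 + 300.125 + 0 = 1029.9226.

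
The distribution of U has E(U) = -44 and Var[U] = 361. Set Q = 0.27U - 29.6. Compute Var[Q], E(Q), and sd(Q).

Q = 0.27U - 29.6 is linear with a = 0.27, b = -29.6.
Var[Q] = a²·Var[U] = 0.27²·361 = 26.3169 (the additive constant -29.6 does not affect variance).
E(Q) = a·E(U) + b = 0.27·(-44) + (-29.6) = -41.48.
sd(U) = √361 = 19.
sd(Q) = |a|·sd(U) = |0.27|·19 = 5.13.

Var[Q] = 26.3169, E(Q) = -41.48, sd(Q) = 5.13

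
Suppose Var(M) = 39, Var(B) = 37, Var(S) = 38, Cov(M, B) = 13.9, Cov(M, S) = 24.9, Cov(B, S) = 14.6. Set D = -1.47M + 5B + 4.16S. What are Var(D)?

Var(D) = 1765.38094

Var(D) = a²·Var(M) + b²·Var(B) + c²·Var(S) + 2ab·Cov(M, B) + 2ac·Cov(M, S) + 2bc·Cov(B, S), with a = -1.47, b = 5, c = 4.16.
= 84.2751 + 925 + 657.6128 + (-204.33) + (-304.53696) + 607.36
= 1765.38094.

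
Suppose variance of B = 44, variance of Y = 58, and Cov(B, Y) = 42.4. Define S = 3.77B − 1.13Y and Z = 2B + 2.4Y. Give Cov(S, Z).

Cov(S, Z) = 462.2752

By bilinearity, Cov(S, Z) = ac·variance of B + bd·variance of Y + (ad+bc)·Cov(B, Y), with a=3.77, b=-1.13, c=2, d=2.4.
ac·variance of B = 3.77·2·44 = 331.76
bd·variance of Y = (-1.13)·2.4·58 = -157.296
(ad+bc)·Cov(B, Y) = (6.788)·42.4 = 287.8112
Cov(S, Z) = 331.76 + (-157.296) + 287.8112 = 462.2752.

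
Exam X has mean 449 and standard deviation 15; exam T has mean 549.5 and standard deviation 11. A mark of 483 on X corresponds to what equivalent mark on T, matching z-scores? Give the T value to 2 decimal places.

T = 574.43

z = (483 − 449)/15 ≈ 2.2667.
T = 549.5 + z·11 = 549.5 + (483 − 449)·11/15 ≈ 574.43.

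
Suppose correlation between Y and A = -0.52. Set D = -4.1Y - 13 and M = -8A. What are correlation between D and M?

correlation between D and M = -0.52

Linear rescalings preserve correlation up to sign; here the slopes -4.1 and -8 have the same sign, so correlation between D and M = correlation between Y and A = -0.52.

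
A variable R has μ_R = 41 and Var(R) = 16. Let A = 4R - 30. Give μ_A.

μ_A = 134

A = 4R - 30 is linear with a = 4, b = -30.
μ_A = a·μ_R + b = 4·41 + (-30) = 134.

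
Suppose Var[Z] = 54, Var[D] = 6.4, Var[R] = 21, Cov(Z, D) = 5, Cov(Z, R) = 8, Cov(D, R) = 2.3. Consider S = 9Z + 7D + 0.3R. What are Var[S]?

Var[S] = 5372.35

Var[S] = a²·Var[Z] + b²·Var[D] + c²·Var[R] + 2ab·Cov(Z, D) + 2ac·Cov(Z, R) + 2bc·Cov(D, R), with a = 9, b = 7, c = 0.3.
= 4374 + 313.6 + 1.89 + 630 + 43.2 + 9.66
= 5372.35.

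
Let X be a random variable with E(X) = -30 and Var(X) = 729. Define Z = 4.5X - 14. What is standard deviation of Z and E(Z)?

Z = 4.5X - 14 is linear with a = 4.5, b = -14.
standard deviation of X = √729 = 27.
standard deviation of Z = |a|·standard deviation of X = |4.5|·27 = 121.5.
E(Z) = a·E(X) + b = 4.5·(-30) + (-14) = -149.

standard deviation of Z = 121.5, E(Z) = -149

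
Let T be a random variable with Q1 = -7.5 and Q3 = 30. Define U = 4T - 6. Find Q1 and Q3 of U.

a = 4 > 0: Q1(U) = a·Q1(T)+b = -36, Q3(U) = a·Q3(T)+b = 114.

Q1(U) = -36, Q3(U) = 114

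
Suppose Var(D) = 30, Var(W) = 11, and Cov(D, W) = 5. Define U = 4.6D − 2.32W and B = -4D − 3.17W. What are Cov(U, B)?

Cov(U, B) = -497.6116

By bilinearity, Cov(U, B) = ac·Var(D) + bd·Var(W) + (ad+bc)·Cov(D, W), with a=4.6, b=-2.32, c=-4, d=-3.17.
ac·Var(D) = 4.6·(-4)·30 = -552
bd·Var(W) = (-2.32)·(-3.17)·11 = 80.8984
(ad+bc)·Cov(D, W) = (-5.302)·5 = -26.51
Cov(U, B) = -552 + 80.8984 + (-26.51) = -497.6116.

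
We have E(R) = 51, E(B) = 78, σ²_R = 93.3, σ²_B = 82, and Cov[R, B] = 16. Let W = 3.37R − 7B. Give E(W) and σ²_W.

E(W) = 3.37·E(R) + (-7)·E(B) = 3.37·51 + (-7)·78 = -374.13.
σ²_W = a²·σ²_R + b²·σ²_B + 2ab·Cov[R, B] with a = 3.37, b = -7.
= 3.37²·93.3 + (-7)²·82 + 2·3.37·(-7)·16
= 1059.59877 + 4018 + (-754.88) = 4322.71877.

E(W) = -374.13, σ²_W = 4322.71877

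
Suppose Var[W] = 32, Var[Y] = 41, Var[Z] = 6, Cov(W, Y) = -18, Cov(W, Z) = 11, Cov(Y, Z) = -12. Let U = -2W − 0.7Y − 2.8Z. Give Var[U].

Var[U] = a²·Var[W] + b²·Var[Y] + c²·Var[Z] + 2ab·Cov(W, Y) + 2ac·Cov(W, Z) + 2bc·Cov(Y, Z), with a = -2, b = -0.7, c = -2.8.
= 128 + 20.09 + 47.04 + (-50.4) + 123.2 + (-47.04)
= 220.89.

Var[U] = 220.89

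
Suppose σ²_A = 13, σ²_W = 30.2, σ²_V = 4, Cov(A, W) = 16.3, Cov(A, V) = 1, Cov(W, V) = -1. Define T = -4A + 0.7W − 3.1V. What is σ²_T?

σ²_T = 199.098

σ²_T = a²·σ²_A + b²·σ²_W + c²·σ²_V + 2ab·Cov(A, W) + 2ac·Cov(A, V) + 2bc·Cov(W, V), with a = -4, b = 0.7, c = -3.1.
= 208 + 14.798 + 38.44 + (-91.28) + 24.8 + 4.34
= 199.098.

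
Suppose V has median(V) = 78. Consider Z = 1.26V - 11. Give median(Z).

median(Z) = 87.28

A linear map preserves order up to sign, so median(Z) = a·median(V) + b = 1.26·78 + (-11) = 87.28.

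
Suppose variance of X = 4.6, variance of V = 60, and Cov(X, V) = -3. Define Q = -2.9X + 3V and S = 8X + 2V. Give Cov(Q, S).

Cov(Q, S) = 198.68

By bilinearity, Cov(Q, S) = ac·variance of X + bd·variance of V + (ad+bc)·Cov(X, V), with a=-2.9, b=3, c=8, d=2.
ac·variance of X = (-2.9)·8·4.6 = -106.72
bd·variance of V = 3·2·60 = 360
(ad+bc)·Cov(X, V) = (18.2)·(-3) = -54.6
Cov(Q, S) = -106.72 + 360 + (-54.6) = 198.68.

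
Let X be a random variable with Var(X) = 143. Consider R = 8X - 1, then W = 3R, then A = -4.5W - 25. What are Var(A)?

Var(A) = 1667952

Var(R) = 8²·143 = 9152.
Var(W) = 3²·9152 = 82368.
Var(A) = (-4.5)²·82368 = 1667952.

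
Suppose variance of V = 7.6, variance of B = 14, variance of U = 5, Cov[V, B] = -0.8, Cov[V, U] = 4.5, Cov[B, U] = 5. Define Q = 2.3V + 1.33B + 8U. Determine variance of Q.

variance of Q = a²·variance of V + b²·variance of B + c²·variance of U + 2ab·Cov[V, B] + 2ac·Cov[V, U] + 2bc·Cov[B, U], with a = 2.3, b = 1.33, c = 8.
= 40.204 + 24.7646 + 320 + (-4.8944) + 165.6 + 106.4
= 652.0742.

variance of Q = 652.0742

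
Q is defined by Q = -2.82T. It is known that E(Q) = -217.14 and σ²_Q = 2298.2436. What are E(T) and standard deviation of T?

From Q = -2.82T: E(Q) = a·E(T) + b, so E(T) = (E(Q) − b)/a = (-217.14 − 0)/(-2.82) = 77.
standard deviation of Q = √2298.2436 = 47.94.
standard deviation of Q = |a|·standard deviation of T, so standard deviation of T = 47.94/|-2.82| = 17.

E(T) = 77, standard deviation of T = 17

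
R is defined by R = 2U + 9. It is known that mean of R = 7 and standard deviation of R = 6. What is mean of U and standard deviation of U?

From R = 2U + 9: mean of R = a·mean of U + b, so mean of U = (mean of R − b)/a = (7 − 9)/2 = -1.
standard deviation of R = |a|·standard deviation of U, so standard deviation of U = 6/|2| = 3.

mean of U = -1, standard deviation of U = 3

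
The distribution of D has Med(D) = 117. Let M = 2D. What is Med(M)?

A linear map preserves order up to sign, so Med(M) = a·Med(D) + b = 2·117 = 234.

Med(M) = 234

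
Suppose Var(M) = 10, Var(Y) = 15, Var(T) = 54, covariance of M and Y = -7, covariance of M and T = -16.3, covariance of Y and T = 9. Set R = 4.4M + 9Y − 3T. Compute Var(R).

Var(R) = 1284.52

Var(R) = a²·Var(M) + b²·Var(Y) + c²·Var(T) + 2ab·covariance of M and Y + 2ac·covariance of M and T + 2bc·covariance of Y and T, with a = 4.4, b = 9, c = -3.
= 193.6 + 1215 + 486 + (-554.4) + 430.32 + (-486)
= 1284.52.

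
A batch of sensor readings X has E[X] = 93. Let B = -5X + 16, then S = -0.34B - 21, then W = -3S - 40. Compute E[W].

E[W] = -434.98

E[B] = (-5)·93 + 16 = -449.
E[S] = (-0.34)·(-449) + (-21) = 131.66.
E[W] = (-3)·131.66 + (-40) = -434.98.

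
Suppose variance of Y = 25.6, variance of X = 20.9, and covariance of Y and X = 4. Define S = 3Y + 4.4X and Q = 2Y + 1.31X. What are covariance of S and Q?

By bilinearity, covariance of S and Q = ac·variance of Y + bd·variance of X + (ad+bc)·covariance of Y and X, with a=3, b=4.4, c=2, d=1.31.
ac·variance of Y = 3·2·25.6 = 153.6
bd·variance of X = 4.4·1.31·20.9 = 120.4676
(ad+bc)·covariance of Y and X = (12.73)·4 = 50.92
covariance of S and Q = 153.6 + 120.4676 + 50.92 = 324.9876.

covariance of S and Q = 324.9876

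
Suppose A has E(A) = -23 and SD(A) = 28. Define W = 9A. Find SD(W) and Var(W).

SD(W) = 252, Var(W) = 63504

W = 9A is linear with a = 9, b = 0.
SD(W) = |a|·SD(A) = |9|·28 = 252.
Var(A) = 28² = 784.
Var(W) = a²·Var(A) = 9²·784 = 63504.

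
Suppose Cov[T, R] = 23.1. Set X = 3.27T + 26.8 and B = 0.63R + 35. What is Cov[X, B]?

Cov[X, B] = a·c·Cov[T, R] = 3.27·0.63·23.1 = 47.58831. Additive constants drop out.

Cov[X, B] = 47.58831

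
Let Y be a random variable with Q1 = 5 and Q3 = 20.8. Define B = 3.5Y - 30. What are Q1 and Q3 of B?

a = 3.5 > 0: Q1(B) = a·Q1(Y)+b = -12.5, Q3(B) = a·Q3(Y)+b = 42.8.

Q1(B) = -12.5, Q3(B) = 42.8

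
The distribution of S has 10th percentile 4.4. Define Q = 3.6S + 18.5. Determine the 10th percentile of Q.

10th percentile of Q = 34.34

Since a = 3.6 > 0 the transformation is increasing, so the 10th percentile of Q = a·(P_{10} of S) + b = 3.6·4.4 + 18.5 = 34.34.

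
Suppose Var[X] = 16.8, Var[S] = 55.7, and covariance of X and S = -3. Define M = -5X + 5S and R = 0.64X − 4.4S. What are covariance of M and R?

covariance of M and R = -1354.76

By bilinearity, covariance of M and R = ac·Var[X] + bd·Var[S] + (ad+bc)·covariance of X and S, with a=-5, b=5, c=0.64, d=-4.4.
ac·Var[X] = (-5)·0.64·16.8 = -53.76
bd·Var[S] = 5·(-4.4)·55.7 = -1225.4
(ad+bc)·covariance of X and S = (25.2)·(-3) = -75.6
covariance of M and R = -53.76 + (-1225.4) + (-75.6) = -1354.76.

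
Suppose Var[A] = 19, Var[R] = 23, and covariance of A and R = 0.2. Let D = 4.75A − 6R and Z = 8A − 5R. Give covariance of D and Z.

By bilinearity, covariance of D and Z = ac·Var[A] + bd·Var[R] + (ad+bc)·covariance of A and R, with a=4.75, b=-6, c=8, d=-5.
ac·Var[A] = 4.75·8·19 = 722
bd·Var[R] = (-6)·(-5)·23 = 690
(ad+bc)·covariance of A and R = (-71.75)·0.2 = -14.35
covariance of D and Z = 722 + 690 + (-14.35) = 1397.65.

covariance of D and Z = 1397.65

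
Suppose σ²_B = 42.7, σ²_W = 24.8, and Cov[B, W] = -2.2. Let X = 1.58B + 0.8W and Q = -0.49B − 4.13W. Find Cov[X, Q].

Cov[X, Q] = -99.77926

By bilinearity, Cov[X, Q] = ac·σ²_B + bd·σ²_W + (ad+bc)·Cov[B, W], with a=1.58, b=0.8, c=-0.49, d=-4.13.
ac·σ²_B = 1.58·(-0.49)·42.7 = -33.05834
bd·σ²_W = 0.8·(-4.13)·24.8 = -81.9392
(ad+bc)·Cov[B, W] = (-6.9174)·(-2.2) = 15.21828
Cov[X, Q] = -33.05834 + (-81.9392) + 15.21828 = -99.77926.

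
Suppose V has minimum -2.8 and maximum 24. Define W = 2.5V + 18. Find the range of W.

Range(W) = 67

Range of V = 24 − (-2.8) = 26.8.
Range(W) = |a|·Range(V) = |2.5|·26.8 = 67.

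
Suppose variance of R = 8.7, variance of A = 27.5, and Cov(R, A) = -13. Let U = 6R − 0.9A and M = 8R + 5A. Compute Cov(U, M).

By bilinearity, Cov(U, M) = ac·variance of R + bd·variance of A + (ad+bc)·Cov(R, A), with a=6, b=-0.9, c=8, d=5.
ac·variance of R = 6·8·8.7 = 417.6
bd·variance of A = (-0.9)·5·27.5 = -123.75
(ad+bc)·Cov(R, A) = (22.8)·(-13) = -296.4
Cov(U, M) = 417.6 + (-123.75) + (-296.4) = -2.55.

Cov(U, M) = -2.55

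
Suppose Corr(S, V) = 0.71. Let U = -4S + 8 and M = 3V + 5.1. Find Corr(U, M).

Corr(U, M) = -0.71

Linear rescalings preserve |correlation|; the slopes -4 and 3 have opposite signs, so the correlation flips sign: Corr(U, M) = −Corr(S, V) = -0.71.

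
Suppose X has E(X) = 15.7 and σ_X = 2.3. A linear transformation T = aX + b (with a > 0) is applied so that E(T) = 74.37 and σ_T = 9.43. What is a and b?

a = 4.1, b = 10

σ_T = a·σ_X (a > 0), so a = 9.43/2.3 = 4.1.
E(T) = a·E(X) + b, so b = 74.37 − 4.1·15.7 = 10.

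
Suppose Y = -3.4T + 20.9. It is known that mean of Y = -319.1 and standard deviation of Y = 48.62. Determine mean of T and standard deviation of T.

From Y = -3.4T + 20.9: mean of Y = a·mean of T + b, so mean of T = (mean of Y − b)/a = (-319.1 − 20.9)/(-3.4) = 100.
standard deviation of Y = |a|·standard deviation of T, so standard deviation of T = 48.62/|-3.4| = 14.3.

mean of T = 100, standard deviation of T = 14.3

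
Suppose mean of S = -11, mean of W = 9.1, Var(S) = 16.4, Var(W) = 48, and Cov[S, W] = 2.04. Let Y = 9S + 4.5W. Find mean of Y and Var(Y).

mean of Y = 9·mean of S + 4.5·mean of W = 9·(-11) + 4.5·9.1 = -58.05.
Var(Y) = a²·Var(S) + b²·Var(W) + 2ab·Cov[S, W] with a = 9, b = 4.5.
= 9²·16.4 + 4.5²·48 + 2·9·4.5·2.04
= 1328.4 + 972 + 165.24 = 2465.64.

mean of Y = -58.05, Var(Y) = 2465.64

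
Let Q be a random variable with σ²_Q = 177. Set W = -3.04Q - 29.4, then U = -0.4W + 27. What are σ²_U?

σ²_W = (-3.04)²·177 = 1635.7632.
σ²_U = (-0.4)²·1635.7632 = 261.722112.

σ²_U = 261.722112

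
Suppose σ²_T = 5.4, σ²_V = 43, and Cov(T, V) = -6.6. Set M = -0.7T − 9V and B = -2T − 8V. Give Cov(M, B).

Cov(M, B) = 2947.8

By bilinearity, Cov(M, B) = ac·σ²_T + bd·σ²_V + (ad+bc)·Cov(T, V), with a=-0.7, b=-9, c=-2, d=-8.
ac·σ²_T = (-0.7)·(-2)·5.4 = 7.56
bd·σ²_V = (-9)·(-8)·43 = 3096
(ad+bc)·Cov(T, V) = (23.6)·(-6.6) = -155.76
Cov(M, B) = 7.56 + 3096 + (-155.76) = 2947.8.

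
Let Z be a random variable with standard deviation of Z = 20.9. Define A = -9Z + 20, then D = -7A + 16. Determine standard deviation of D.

standard deviation of D = 1316.7

standard deviation of A = |-9|·20.9 = 188.1.
standard deviation of D = |-7|·188.1 = 1316.7.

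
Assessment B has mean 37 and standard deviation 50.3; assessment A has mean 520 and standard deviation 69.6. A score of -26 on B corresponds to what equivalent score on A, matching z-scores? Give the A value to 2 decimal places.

A = 432.83

z = (-26 − 37)/50.3 ≈ -1.2525.
A = 520 + z·69.6 = 520 + (-26 − 37)·69.6/50.3 ≈ 432.83.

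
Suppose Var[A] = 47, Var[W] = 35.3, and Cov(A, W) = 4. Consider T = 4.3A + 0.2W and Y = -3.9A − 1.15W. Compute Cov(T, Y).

Cov(T, Y) = -819.209

By bilinearity, Cov(T, Y) = ac·Var[A] + bd·Var[W] + (ad+bc)·Cov(A, W), with a=4.3, b=0.2, c=-3.9, d=-1.15.
ac·Var[A] = 4.3·(-3.9)·47 = -788.19
bd·Var[W] = 0.2·(-1.15)·35.3 = -8.119
(ad+bc)·Cov(A, W) = (-5.725)·4 = -22.9
Cov(T, Y) = -788.19 + (-8.119) + (-22.9) = -819.209.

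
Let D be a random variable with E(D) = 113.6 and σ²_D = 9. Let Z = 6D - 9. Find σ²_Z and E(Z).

Z = 6D - 9 is linear with a = 6, b = -9.
σ²_Z = a²·σ²_D = 6²·9 = 324 (the additive constant -9 does not affect variance).
E(Z) = a·E(D) + b = 6·113.6 + (-9) = 672.6.

σ²_Z = 324, E(Z) = 672.6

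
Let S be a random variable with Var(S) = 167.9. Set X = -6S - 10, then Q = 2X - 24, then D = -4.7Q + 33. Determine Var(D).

Var(X) = (-6)²·167.9 = 6044.4.
Var(Q) = 2²·6044.4 = 24177.6.
Var(D) = (-4.7)²·24177.6 = 534083.184.

Var(D) = 534083.184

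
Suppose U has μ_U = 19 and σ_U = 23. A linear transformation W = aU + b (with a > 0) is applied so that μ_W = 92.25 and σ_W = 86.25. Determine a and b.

a = 3.75, b = 21

σ_W = a·σ_U (a > 0), so a = 86.25/23 = 3.75.
μ_W = a·μ_U + b, so b = 92.25 − 3.75·19 = 21.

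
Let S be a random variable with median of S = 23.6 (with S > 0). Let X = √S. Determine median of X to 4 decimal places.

√S is monotone on this domain, so median of X = √(23.6) ≈ 4.858.

median of X = 4.858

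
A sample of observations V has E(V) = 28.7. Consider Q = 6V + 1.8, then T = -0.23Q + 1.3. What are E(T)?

E(T) = -38.72

E(Q) = 6·28.7 + 1.8 = 174.
E(T) = (-0.23)·174 + 1.3 = -38.72.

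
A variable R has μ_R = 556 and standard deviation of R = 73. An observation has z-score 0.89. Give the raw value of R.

R = μ_R + z·standard deviation of R = 556 + 0.89·73 = 620.97.

R = 620.97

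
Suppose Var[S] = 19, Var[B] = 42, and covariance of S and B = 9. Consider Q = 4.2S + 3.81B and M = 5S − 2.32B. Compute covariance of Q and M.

By bilinearity, covariance of Q and M = ac·Var[S] + bd·Var[B] + (ad+bc)·covariance of S and B, with a=4.2, b=3.81, c=5, d=-2.32.
ac·Var[S] = 4.2·5·19 = 399
bd·Var[B] = 3.81·(-2.32)·42 = -371.2464
(ad+bc)·covariance of S and B = (9.306)·9 = 83.754
covariance of Q and M = 399 + (-371.2464) + 83.754 = 111.5076.

covariance of Q and M = 111.5076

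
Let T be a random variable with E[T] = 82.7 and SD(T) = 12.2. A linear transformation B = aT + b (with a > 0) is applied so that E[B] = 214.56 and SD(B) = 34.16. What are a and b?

a = 2.8, b = -17

SD(B) = a·SD(T) (a > 0), so a = 34.16/12.2 = 2.8.
E[B] = a·E[T] + b, so b = 214.56 − 2.8·82.7 = -17.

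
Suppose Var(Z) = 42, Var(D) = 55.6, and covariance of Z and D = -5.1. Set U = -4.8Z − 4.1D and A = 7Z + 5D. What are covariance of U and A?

By bilinearity, covariance of U and A = ac·Var(Z) + bd·Var(D) + (ad+bc)·covariance of Z and D, with a=-4.8, b=-4.1, c=7, d=5.
ac·Var(Z) = (-4.8)·7·42 = -1411.2
bd·Var(D) = (-4.1)·5·55.6 = -1139.8
(ad+bc)·covariance of Z and D = (-52.7)·(-5.1) = 268.77
covariance of U and A = -1411.2 + (-1139.8) + 268.77 = -2282.23.

covariance of U and A = -2282.23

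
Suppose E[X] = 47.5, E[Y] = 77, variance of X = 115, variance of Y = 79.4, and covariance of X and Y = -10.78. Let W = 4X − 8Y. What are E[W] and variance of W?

E[W] = 4·E[X] + (-8)·E[Y] = 4·47.5 + (-8)·77 = -426.
variance of W = a²·variance of X + b²·variance of Y + 2ab·covariance of X and Y with a = 4, b = -8.
= 4²·115 + (-8)²·79.4 + 2·4·(-8)·(-10.78)
= 1840 + 5081.6 + 689.92 = 7611.52.

E[W] = -426, variance of W = 7611.52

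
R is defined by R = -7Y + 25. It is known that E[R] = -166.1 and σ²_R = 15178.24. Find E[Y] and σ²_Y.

From R = -7Y + 25: E[R] = a·E[Y] + b, so E[Y] = (E[R] − b)/a = (-166.1 − 25)/(-7) = 27.3.
σ²_R = a²·σ²_Y, so σ²_Y = 15178.24/(-7)² = 309.76.

E[Y] = 27.3, σ²_Y = 309.76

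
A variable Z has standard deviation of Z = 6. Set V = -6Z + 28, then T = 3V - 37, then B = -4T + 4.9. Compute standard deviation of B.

standard deviation of B = 432

standard deviation of V = |-6|·6 = 36.
standard deviation of T = |3|·36 = 108.
standard deviation of B = |-4|·108 = 432.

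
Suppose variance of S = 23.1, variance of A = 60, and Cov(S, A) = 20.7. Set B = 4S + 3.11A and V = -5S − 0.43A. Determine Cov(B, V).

Cov(B, V) = -899.727

By bilinearity, Cov(B, V) = ac·variance of S + bd·variance of A + (ad+bc)·Cov(S, A), with a=4, b=3.11, c=-5, d=-0.43.
ac·variance of S = 4·(-5)·23.1 = -462
bd·variance of A = 3.11·(-0.43)·60 = -80.238
(ad+bc)·Cov(S, A) = (-17.27)·20.7 = -357.489
Cov(B, V) = -462 + (-80.238) + (-357.489) = -899.727.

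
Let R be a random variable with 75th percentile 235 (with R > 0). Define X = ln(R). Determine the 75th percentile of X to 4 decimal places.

ln(R) is increasing, so P_{75}(X) = g(P_{75}(R)) ≈ 5.4596.

75th percentile of X = 5.4596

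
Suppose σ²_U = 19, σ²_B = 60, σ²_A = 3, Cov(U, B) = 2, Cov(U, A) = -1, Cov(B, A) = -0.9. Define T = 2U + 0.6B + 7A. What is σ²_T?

σ²_T = 213.84

σ²_T = a²·σ²_U + b²·σ²_B + c²·σ²_A + 2ab·Cov(U, B) + 2ac·Cov(U, A) + 2bc·Cov(B, A), with a = 2, b = 0.6, c = 7.
= 76 + 21.6 + 147 + 4.8 + (-28) + (-7.56)
= 213.84.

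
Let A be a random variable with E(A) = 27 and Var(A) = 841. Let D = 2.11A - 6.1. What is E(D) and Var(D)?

E(D) = 50.87, Var(D) = 3744.2161

D = 2.11A - 6.1 is linear with a = 2.11, b = -6.1.
E(D) = a·E(A) + b = 2.11·27 + (-6.1) = 50.87.
Var(D) = a²·Var(A) = 2.11²·841 = 3744.2161 (the additive constant -6.1 does not affect variance).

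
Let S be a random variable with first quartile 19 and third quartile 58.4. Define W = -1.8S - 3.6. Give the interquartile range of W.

IQR(W) = 70.92

IQR of S = Q3 − Q1 = 58.4 − 19 = 39.4.
Under W = aS + b, IQR(W) = |a|·IQR(S) = |-1.8|·39.4 = 70.92 (shifts cancel; spread scales by |a|).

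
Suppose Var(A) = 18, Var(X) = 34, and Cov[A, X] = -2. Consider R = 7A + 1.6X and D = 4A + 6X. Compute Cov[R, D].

Cov[R, D] = 733.6

By bilinearity, Cov[R, D] = ac·Var(A) + bd·Var(X) + (ad+bc)·Cov[A, X], with a=7, b=1.6, c=4, d=6.
ac·Var(A) = 7·4·18 = 504
bd·Var(X) = 1.6·6·34 = 326.4
(ad+bc)·Cov[A, X] = (48.4)·(-2) = -96.8
Cov[R, D] = 504 + 326.4 + (-96.8) = 733.6.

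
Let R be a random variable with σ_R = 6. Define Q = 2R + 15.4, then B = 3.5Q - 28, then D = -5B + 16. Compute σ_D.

σ_Q = |2|·6 = 12.
σ_B = |3.5|·12 = 42.
σ_D = |-5|·42 = 210.

σ_D = 210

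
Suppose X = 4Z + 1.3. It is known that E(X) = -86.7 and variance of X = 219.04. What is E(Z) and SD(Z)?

E(Z) = -22, SD(Z) = 3.7

From X = 4Z + 1.3: E(X) = a·E(Z) + b, so E(Z) = (E(X) − b)/a = (-86.7 − 1.3)/4 = -22.
SD(X) = √219.04 = 14.8.
SD(X) = |a|·SD(Z), so SD(Z) = 14.8/|4| = 3.7.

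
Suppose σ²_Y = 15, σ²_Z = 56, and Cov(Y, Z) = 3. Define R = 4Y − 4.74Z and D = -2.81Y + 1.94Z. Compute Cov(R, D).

By bilinearity, Cov(R, D) = ac·σ²_Y + bd·σ²_Z + (ad+bc)·Cov(Y, Z), with a=4, b=-4.74, c=-2.81, d=1.94.
ac·σ²_Y = 4·(-2.81)·15 = -168.6
bd·σ²_Z = (-4.74)·1.94·56 = -514.9536
(ad+bc)·Cov(Y, Z) = (21.0794)·3 = 63.2382
Cov(R, D) = -168.6 + (-514.9536) + 63.2382 = -620.3154.

Cov(R, D) = -620.3154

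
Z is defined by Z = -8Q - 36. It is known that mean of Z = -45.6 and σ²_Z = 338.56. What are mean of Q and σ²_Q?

From Z = -8Q - 36: mean of Z = a·mean of Q + b, so mean of Q = (mean of Z − b)/a = (-45.6 − (-36))/(-8) = 1.2.
σ²_Z = a²·σ²_Q, so σ²_Q = 338.56/(-8)² = 5.29.

mean of Q = 1.2, σ²_Q = 5.29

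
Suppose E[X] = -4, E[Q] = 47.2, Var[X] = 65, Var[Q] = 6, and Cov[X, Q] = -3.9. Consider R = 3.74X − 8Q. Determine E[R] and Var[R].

E[R] = -392.56, Var[R] = 1526.57

E[R] = 3.74·E[X] + (-8)·E[Q] = 3.74·(-4) + (-8)·47.2 = -392.56.
Var[R] = a²·Var[X] + b²·Var[Q] + 2ab·Cov[X, Q] with a = 3.74, b = -8.
= 3.74²·65 + (-8)²·6 + 2·3.74·(-8)·(-3.9)
= 909.194 + 384 + 233.376 = 1526.57.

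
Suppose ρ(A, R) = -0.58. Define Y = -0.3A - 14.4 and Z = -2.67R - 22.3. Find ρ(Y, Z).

Linear rescalings preserve correlation up to sign; here the slopes -0.3 and -2.67 have the same sign, so ρ(Y, Z) = ρ(A, R) = -0.58.

ρ(Y, Z) = -0.58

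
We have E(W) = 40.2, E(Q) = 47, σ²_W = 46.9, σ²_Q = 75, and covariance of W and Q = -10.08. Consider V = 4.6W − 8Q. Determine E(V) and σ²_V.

E(V) = 4.6·E(W) + (-8)·E(Q) = 4.6·40.2 + (-8)·47 = -191.08.
σ²_V = a²·σ²_W + b²·σ²_Q + 2ab·covariance of W and Q with a = 4.6, b = -8.
= 4.6²·46.9 + (-8)²·75 + 2·4.6·(-8)·(-10.08)
= 992.404 + 4800 + 741.888 = 6534.292.

E(V) = -191.08, σ²_V = 6534.292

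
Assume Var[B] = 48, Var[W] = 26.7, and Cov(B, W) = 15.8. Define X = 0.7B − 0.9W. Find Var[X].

Var[X] = 25.239

Var[X] = a²·Var[B] + b²·Var[W] + 2ab·Cov(B, W) with a = 0.7, b = -0.9.
= 0.7²·48 + (-0.9)²·26.7 + 2·0.7·(-0.9)·15.8
= 23.52 + 21.627 + (-19.908) = 25.239.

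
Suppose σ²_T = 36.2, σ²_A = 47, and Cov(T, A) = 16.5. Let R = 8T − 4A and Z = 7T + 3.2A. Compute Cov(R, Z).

By bilinearity, Cov(R, Z) = ac·σ²_T + bd·σ²_A + (ad+bc)·Cov(T, A), with a=8, b=-4, c=7, d=3.2.
ac·σ²_T = 8·7·36.2 = 2027.2
bd·σ²_A = (-4)·3.2·47 = -601.6
(ad+bc)·Cov(T, A) = (-2.4)·16.5 = -39.6
Cov(R, Z) = 2027.2 + (-601.6) + (-39.6) = 1386.

Cov(R, Z) = 1386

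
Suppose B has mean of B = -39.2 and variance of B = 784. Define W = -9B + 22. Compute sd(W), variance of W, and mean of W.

W = -9B + 22 is linear with a = -9, b = 22.
sd(B) = √784 = 28.
sd(W) = |a|·sd(B) = |-9|·28 = 252.
variance of W = a²·variance of B = (-9)²·784 = 63504 (the additive constant 22 does not affect variance).
mean of W = a·mean of B + b = (-9)·(-39.2) + 22 = 374.8.

sd(W) = 252, variance of W = 63504, mean of W = 374.8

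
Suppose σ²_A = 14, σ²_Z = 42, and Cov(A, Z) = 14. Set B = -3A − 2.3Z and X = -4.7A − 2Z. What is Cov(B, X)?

By bilinearity, Cov(B, X) = ac·σ²_A + bd·σ²_Z + (ad+bc)·Cov(A, Z), with a=-3, b=-2.3, c=-4.7, d=-2.
ac·σ²_A = (-3)·(-4.7)·14 = 197.4
bd·σ²_Z = (-2.3)·(-2)·42 = 193.2
(ad+bc)·Cov(A, Z) = (16.81)·14 = 235.34
Cov(B, X) = 197.4 + 193.2 + 235.34 = 625.94.

Cov(B, X) = 625.94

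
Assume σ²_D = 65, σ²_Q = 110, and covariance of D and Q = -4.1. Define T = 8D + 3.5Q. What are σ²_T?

σ²_T = 5277.9

σ²_T = a²·σ²_D + b²·σ²_Q + 2ab·covariance of D and Q with a = 8, b = 3.5.
= 8²·65 + 3.5²·110 + 2·8·3.5·(-4.1)
= 4160 + 1347.5 + (-229.6) = 5277.9.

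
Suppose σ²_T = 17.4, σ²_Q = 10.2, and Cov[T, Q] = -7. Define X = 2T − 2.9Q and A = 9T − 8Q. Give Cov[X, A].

Cov[X, A] = 844.54

By bilinearity, Cov[X, A] = ac·σ²_T + bd·σ²_Q + (ad+bc)·Cov[T, Q], with a=2, b=-2.9, c=9, d=-8.
ac·σ²_T = 2·9·17.4 = 313.2
bd·σ²_Q = (-2.9)·(-8)·10.2 = 236.64
(ad+bc)·Cov[T, Q] = (-42.1)·(-7) = 294.7
Cov[X, A] = 313.2 + 236.64 + 294.7 = 844.54.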